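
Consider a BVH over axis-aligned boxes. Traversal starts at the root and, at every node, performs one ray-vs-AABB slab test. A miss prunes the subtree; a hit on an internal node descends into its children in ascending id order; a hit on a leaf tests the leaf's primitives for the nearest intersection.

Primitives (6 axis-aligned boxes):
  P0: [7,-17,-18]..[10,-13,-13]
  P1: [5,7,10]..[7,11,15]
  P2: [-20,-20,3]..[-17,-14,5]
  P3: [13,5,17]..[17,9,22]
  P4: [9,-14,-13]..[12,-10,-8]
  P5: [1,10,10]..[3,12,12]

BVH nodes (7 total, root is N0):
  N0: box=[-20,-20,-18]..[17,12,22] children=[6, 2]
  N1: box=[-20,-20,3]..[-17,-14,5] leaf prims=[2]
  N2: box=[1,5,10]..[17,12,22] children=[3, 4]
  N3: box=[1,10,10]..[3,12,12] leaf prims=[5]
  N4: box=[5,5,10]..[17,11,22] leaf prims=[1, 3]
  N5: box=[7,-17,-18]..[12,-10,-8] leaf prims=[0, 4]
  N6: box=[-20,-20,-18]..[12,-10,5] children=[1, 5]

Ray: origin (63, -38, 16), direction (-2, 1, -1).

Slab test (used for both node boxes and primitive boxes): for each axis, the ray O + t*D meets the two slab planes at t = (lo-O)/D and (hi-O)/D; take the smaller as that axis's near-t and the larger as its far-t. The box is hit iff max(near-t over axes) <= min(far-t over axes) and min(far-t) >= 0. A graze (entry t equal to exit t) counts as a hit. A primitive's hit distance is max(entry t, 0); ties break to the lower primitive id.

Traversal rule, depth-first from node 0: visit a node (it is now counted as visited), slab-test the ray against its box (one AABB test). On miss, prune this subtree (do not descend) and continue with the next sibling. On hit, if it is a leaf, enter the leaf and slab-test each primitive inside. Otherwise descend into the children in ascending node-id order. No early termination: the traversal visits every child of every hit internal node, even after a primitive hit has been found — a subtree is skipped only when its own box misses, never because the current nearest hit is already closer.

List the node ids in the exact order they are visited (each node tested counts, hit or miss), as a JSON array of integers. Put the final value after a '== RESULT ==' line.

Trace the traversal:
N0 x:[23,83/2] y:[18,50] z:[-6,34] -> hit [23,34], descend [2, 6]
  N2 x:[23,31] y:[43,50] z:[-6,6] -> miss, prune
  N6 x:[51/2,83/2] y:[18,28] z:[11,34] -> hit [51/2,28], descend [1, 5]
    N1 x:[40,83/2] y:[18,24] z:[11,13] -> miss, prune
    N5 x:[51/2,28] y:[21,28] z:[24,34] -> hit [51/2,28] leaf, test {P0(miss), P4@t=51/2}

5 AABB tests over nodes [0, 2, 6, 1, 5]; 1 leaf entered; closest P4.

== RESULT ==
[0, 2, 6, 1, 5]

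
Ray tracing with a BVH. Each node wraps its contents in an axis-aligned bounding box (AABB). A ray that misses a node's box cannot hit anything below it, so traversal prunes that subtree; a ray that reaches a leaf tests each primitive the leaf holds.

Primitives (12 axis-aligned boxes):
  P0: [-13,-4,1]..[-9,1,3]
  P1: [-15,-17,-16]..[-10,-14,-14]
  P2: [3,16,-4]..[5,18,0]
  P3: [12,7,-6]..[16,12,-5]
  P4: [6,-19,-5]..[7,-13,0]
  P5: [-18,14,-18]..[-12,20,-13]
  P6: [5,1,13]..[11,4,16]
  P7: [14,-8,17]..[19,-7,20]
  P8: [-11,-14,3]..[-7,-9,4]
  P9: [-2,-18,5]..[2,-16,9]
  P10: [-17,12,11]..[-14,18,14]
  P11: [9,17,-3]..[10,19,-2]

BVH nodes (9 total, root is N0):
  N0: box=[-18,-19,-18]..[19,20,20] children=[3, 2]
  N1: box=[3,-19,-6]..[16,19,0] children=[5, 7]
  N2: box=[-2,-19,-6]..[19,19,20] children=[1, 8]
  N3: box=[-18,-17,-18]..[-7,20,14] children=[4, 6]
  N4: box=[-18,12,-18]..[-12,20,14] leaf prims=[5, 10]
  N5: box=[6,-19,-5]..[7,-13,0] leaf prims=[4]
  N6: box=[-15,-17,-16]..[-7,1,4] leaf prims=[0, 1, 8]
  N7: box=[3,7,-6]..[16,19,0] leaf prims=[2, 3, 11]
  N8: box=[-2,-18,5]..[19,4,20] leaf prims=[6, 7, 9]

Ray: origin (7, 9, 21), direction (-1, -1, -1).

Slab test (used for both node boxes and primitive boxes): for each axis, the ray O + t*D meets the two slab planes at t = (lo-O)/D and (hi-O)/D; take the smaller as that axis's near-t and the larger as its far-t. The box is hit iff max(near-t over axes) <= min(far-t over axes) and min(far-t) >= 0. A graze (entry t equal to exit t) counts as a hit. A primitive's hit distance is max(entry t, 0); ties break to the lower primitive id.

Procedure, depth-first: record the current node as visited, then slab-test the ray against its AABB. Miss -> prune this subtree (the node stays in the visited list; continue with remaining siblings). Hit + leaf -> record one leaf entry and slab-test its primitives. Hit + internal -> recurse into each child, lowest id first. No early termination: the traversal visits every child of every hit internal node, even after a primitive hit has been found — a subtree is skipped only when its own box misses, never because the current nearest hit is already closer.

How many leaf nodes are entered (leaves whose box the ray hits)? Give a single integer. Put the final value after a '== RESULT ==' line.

Walk:
N0 x:[-12,25] y:[-11,28] z:[1,39] -> hit [1,25], descend [2, 3]
  N2 x:[-12,9] y:[-10,28] z:[1,27] -> hit [1,9], descend [1, 8]
    N1 x:[-9,4] y:[-10,28] z:[21,27] -> miss, prune
    N8 x:[-12,9] y:[5,27] z:[1,16] -> hit [5,9] leaf, test {P6(miss), P7(miss), P9(miss)}
  N3 x:[14,25] y:[-11,26] z:[7,39] -> hit [14,25], descend [4, 6]
    N4 x:[19,25] y:[-11,-3] z:[7,39] -> miss, prune
    N6 x:[14,22] y:[8,26] z:[17,37] -> hit [17,22] leaf, test {P0(miss), P1(miss), P8@t=18}

Summary -> nodes [0, 2, 1, 8, 3, 4, 6]; box-tests=7; leaf-entries=2; first=P8

== RESULT ==
2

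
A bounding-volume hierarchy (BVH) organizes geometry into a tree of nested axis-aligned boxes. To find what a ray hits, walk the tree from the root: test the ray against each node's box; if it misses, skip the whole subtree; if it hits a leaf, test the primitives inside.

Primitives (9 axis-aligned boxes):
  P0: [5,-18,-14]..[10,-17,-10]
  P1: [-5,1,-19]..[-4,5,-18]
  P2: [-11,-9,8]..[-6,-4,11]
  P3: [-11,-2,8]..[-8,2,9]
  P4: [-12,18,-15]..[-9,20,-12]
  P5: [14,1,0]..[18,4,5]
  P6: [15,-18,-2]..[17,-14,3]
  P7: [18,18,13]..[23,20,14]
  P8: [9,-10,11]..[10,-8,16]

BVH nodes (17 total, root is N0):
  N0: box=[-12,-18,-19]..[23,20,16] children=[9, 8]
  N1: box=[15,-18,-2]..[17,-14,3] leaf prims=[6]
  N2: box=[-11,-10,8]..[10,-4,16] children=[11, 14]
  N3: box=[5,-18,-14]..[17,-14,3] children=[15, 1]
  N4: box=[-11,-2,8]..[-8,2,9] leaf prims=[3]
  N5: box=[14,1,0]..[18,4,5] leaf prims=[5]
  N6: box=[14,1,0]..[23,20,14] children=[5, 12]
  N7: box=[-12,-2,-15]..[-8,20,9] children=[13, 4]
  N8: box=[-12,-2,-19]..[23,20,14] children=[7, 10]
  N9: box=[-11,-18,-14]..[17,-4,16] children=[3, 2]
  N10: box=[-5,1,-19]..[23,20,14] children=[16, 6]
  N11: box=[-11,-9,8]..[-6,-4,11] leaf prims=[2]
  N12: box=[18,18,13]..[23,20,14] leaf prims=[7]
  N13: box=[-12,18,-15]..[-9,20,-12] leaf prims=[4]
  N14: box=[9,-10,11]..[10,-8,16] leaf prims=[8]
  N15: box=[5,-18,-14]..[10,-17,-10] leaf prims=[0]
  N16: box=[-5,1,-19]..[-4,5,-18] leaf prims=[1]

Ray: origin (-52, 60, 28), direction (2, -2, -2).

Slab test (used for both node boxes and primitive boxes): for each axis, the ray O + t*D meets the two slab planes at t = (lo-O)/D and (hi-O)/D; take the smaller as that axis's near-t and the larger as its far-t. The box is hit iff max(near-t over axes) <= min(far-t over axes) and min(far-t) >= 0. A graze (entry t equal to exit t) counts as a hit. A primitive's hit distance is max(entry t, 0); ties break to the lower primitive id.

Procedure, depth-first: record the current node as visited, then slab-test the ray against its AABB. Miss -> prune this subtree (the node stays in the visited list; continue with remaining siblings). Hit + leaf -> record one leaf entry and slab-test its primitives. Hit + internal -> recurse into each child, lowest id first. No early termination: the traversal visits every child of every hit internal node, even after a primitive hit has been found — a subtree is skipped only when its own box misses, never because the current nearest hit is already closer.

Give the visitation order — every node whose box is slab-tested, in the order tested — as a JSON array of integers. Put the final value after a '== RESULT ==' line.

Traverse from the root:
N0 x:[20,75/2] y:[20,39] z:[6,47/2] -> hit [20,47/2], descend [8, 9]
  N8 x:[20,75/2] y:[20,31] z:[7,47/2] -> hit [20,47/2], descend [7, 10]
    N7 x:[20,22] y:[20,31] z:[19/2,43/2] -> hit [20,43/2], descend [4, 13]
      N4 x:[41/2,22] y:[29,31] z:[19/2,10] -> miss, prune
      N13 x:[20,43/2] y:[20,21] z:[20,43/2] -> hit [20,21] leaf, test {P4@t=20}
    N10 x:[47/2,75/2] y:[20,59/2] z:[7,47/2] -> hit [47/2,47/2], descend [6, 16]
      N6 x:[33,75/2] y:[20,59/2] z:[7,14] -> miss, prune
      N16 x:[47/2,24] y:[55/2,59/2] z:[23,47/2] -> miss, prune
  N9 x:[41/2,69/2] y:[32,39] z:[6,21] -> miss, prune

order=[0, 8, 7, 4, 13, 10, 6, 16, 9]  |boxes|=9  |leaves|=1  hit=P4

== RESULT ==
[0, 8, 7, 4, 13, 10, 6, 16, 9]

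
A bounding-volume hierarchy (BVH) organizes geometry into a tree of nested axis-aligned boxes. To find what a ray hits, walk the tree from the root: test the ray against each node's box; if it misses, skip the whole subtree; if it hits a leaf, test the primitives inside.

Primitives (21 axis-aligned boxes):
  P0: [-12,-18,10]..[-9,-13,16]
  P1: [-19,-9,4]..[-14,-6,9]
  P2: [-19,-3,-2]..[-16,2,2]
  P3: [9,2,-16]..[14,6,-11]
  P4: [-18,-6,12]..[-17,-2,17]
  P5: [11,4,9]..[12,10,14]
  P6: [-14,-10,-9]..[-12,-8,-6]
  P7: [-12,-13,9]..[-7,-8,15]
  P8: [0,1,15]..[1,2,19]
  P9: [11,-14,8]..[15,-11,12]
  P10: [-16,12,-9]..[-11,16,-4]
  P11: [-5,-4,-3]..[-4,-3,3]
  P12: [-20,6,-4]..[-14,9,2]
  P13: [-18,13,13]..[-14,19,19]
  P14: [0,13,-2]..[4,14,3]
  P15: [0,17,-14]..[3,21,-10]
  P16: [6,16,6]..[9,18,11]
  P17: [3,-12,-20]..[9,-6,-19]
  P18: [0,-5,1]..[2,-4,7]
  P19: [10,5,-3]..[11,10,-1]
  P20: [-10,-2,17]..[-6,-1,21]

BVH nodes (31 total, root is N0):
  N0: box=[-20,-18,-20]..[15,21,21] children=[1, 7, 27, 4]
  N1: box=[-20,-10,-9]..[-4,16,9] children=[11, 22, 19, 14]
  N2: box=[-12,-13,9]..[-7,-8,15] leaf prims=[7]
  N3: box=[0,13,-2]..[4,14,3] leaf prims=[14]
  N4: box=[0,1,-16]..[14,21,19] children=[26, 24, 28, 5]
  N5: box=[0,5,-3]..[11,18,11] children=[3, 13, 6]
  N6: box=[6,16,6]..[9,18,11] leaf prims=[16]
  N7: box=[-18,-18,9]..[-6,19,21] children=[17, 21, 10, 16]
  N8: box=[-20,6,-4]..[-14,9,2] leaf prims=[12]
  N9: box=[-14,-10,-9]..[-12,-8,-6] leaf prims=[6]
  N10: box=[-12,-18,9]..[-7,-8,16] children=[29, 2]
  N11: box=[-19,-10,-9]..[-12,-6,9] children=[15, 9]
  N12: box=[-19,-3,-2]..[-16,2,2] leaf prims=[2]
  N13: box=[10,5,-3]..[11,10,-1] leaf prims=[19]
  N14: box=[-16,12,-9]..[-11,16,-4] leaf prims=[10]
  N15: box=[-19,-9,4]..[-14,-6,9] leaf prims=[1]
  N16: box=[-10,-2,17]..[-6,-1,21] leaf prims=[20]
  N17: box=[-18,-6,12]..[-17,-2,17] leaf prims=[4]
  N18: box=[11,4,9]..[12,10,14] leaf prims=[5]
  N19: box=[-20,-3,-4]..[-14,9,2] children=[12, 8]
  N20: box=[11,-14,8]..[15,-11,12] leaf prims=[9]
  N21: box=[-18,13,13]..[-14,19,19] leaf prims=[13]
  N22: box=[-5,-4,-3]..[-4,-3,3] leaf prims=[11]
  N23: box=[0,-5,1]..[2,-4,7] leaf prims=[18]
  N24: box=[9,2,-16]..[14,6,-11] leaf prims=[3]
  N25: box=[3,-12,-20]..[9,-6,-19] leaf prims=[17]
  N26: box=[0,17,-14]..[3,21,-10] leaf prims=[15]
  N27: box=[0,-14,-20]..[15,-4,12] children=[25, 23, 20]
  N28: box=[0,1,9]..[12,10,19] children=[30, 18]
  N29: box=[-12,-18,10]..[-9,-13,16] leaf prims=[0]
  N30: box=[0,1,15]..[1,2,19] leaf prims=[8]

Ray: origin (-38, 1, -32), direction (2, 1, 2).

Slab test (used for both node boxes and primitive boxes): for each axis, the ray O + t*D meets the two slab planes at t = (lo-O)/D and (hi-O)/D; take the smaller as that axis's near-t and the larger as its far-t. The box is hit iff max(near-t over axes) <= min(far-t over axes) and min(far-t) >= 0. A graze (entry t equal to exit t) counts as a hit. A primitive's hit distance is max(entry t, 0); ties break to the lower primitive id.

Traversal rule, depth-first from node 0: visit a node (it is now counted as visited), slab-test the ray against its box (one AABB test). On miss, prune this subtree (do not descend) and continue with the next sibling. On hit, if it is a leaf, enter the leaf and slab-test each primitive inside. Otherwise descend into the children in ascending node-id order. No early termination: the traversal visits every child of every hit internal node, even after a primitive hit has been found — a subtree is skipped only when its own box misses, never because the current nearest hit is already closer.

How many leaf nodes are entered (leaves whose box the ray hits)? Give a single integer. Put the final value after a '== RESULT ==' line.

Trace the traversal:
N0 x:[9,53/2] y:[-19,20] z:[6,53/2] -> hit [9,20], descend [1, 4, 7, 27]
  N1 x:[9,17] y:[-11,15] z:[23/2,41/2] -> hit [23/2,15], descend [11, 14, 19, 22]
    N11 x:[19/2,13] y:[-11,-7] z:[23/2,41/2] -> miss, prune
    N14 x:[11,27/2] y:[11,15] z:[23/2,14] -> hit [23/2,27/2] leaf, test {P10@t=23/2}
    N19 x:[9,12] y:[-4,8] z:[14,17] -> miss, prune
    N22 x:[33/2,17] y:[-5,-4] z:[29/2,35/2] -> miss, prune
  N4 x:[19,26] y:[0,20] z:[8,51/2] -> hit [19,20], descend [5, 24, 26, 28]
    N5 x:[19,49/2] y:[4,17] z:[29/2,43/2] -> miss, prune
    N24 x:[47/2,26] y:[1,5] z:[8,21/2] -> miss, prune
    N26 x:[19,41/2] y:[16,20] z:[9,11] -> miss, prune
    N28 x:[19,25] y:[0,9] z:[41/2,51/2] -> miss, prune
  N7 x:[10,16] y:[-19,18] z:[41/2,53/2] -> miss, prune
  N27 x:[19,53/2] y:[-15,-5] z:[6,22] -> miss, prune

Summary -> nodes [0, 1, 11, 14, 19, 22, 4, 5, 24, 26, 28, 7, 27]; box-tests=13; leaf-entries=1; first=P10

== RESULT ==
1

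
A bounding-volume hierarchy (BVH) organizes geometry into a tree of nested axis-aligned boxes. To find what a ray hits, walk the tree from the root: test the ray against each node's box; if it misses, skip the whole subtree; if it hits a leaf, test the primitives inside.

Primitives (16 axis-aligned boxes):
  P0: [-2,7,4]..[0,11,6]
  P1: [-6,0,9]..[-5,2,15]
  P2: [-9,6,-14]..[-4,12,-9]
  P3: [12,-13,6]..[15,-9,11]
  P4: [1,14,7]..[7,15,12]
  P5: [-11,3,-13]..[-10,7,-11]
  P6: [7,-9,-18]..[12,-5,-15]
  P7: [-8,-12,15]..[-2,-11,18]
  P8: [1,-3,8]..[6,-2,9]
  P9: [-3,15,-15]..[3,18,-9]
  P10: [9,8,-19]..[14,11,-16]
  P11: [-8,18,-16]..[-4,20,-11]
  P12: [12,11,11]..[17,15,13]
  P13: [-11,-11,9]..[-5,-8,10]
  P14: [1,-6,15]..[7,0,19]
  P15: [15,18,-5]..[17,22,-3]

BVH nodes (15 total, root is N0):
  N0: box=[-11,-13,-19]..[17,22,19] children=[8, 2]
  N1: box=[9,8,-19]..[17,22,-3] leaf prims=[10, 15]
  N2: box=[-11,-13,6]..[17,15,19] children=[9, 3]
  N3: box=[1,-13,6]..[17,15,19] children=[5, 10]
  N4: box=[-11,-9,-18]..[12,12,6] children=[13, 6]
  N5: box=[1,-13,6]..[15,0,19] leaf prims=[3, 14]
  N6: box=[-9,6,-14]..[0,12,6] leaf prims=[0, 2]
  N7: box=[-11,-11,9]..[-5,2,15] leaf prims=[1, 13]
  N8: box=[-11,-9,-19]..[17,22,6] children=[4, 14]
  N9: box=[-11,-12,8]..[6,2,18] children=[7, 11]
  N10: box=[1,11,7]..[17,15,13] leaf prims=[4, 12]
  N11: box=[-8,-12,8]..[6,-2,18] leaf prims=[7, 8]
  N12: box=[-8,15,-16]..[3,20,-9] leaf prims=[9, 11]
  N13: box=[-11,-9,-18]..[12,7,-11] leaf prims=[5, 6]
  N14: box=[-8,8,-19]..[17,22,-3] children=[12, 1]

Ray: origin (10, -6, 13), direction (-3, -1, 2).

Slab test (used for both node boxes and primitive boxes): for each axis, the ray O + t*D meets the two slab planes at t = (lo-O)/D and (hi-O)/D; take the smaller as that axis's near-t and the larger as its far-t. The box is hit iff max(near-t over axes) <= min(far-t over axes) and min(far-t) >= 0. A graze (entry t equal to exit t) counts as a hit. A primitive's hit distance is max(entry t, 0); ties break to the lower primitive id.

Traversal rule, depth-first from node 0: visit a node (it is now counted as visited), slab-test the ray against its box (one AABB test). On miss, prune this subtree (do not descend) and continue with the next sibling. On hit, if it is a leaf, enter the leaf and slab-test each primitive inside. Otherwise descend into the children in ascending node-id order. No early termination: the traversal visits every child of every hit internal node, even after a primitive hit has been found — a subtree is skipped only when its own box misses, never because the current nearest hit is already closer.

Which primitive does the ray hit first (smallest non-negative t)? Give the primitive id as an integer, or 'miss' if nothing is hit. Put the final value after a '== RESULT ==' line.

Traverse from the root:
N0 x:[-7/3,7] y:[-28,7] z:[-16,3] -> hit [-7/3,3], descend [2, 8]
  N2 x:[-7/3,7] y:[-21,7] z:[-7/2,3] -> hit [-7/3,3], descend [3, 9]
    N3 x:[-7/3,3] y:[-21,7] z:[-7/2,3] -> hit [-7/3,3], descend [5, 10]
      N5 x:[-5/3,3] y:[-6,7] z:[-7/2,3] -> hit [-5/3,3] leaf, test {P3(miss), P14(miss)}
      N10 x:[-7/3,3] y:[-21,-17] z:[-3,0] -> miss, prune
    N9 x:[4/3,7] y:[-8,6] z:[-5/2,5/2] -> hit [4/3,5/2], descend [7, 11]
      N7 x:[5,7] y:[-8,5] z:[-2,1] -> miss, prune
      N11 x:[4/3,6] y:[-4,6] z:[-5/2,5/2] -> hit [4/3,5/2] leaf, test {P7(miss), P8(miss)}
  N8 x:[-7/3,7] y:[-28,3] z:[-16,-7/2] -> miss, prune

Summary -> nodes [0, 2, 3, 5, 10, 9, 7, 11, 8]; box-tests=9; leaf-entries=2; first=miss

== RESULT ==
miss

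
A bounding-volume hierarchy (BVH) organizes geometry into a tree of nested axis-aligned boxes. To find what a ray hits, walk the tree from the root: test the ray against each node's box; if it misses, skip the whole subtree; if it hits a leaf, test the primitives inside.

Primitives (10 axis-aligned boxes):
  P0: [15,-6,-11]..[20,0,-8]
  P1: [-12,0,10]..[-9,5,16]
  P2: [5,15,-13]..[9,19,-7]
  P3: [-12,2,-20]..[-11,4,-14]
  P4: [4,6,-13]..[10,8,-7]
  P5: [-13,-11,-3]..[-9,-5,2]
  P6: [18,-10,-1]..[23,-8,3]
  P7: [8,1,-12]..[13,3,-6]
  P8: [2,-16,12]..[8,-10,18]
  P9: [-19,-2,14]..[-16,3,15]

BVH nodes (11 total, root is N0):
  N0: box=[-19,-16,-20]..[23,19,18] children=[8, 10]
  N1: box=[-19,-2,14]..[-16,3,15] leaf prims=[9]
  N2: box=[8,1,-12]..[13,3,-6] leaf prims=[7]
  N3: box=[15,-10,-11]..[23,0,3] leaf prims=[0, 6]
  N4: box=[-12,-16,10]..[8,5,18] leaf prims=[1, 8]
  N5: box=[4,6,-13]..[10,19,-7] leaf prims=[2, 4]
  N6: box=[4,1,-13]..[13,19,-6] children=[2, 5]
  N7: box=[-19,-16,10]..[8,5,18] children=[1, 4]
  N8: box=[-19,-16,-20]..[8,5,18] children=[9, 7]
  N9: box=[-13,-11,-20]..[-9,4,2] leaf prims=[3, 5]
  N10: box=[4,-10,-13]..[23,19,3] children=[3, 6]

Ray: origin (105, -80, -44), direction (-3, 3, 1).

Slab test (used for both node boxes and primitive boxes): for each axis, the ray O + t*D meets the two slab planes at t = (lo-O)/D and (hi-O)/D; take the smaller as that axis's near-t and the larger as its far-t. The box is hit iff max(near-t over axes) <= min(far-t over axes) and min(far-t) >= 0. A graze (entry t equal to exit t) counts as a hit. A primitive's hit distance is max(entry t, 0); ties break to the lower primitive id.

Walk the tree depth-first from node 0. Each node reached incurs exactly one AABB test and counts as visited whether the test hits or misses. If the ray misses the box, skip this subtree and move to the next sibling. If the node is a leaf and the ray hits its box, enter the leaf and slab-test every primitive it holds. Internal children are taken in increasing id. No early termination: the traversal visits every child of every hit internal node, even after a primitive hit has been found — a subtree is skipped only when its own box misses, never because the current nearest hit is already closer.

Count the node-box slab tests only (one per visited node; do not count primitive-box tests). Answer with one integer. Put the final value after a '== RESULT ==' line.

Traverse from the root:
N0 x:[82/3,124/3] y:[64/3,33] z:[24,62] -> hit [82/3,33], descend [8, 10]
  N8 x:[97/3,124/3] y:[64/3,85/3] z:[24,62] -> miss, prune
  N10 x:[82/3,101/3] y:[70/3,33] z:[31,47] -> hit [31,33], descend [3, 6]
    N3 x:[82/3,30] y:[70/3,80/3] z:[33,47] -> miss, prune
    N6 x:[92/3,101/3] y:[27,33] z:[31,38] -> hit [31,33], descend [2, 5]
      N2 x:[92/3,97/3] y:[27,83/3] z:[32,38] -> miss, prune
      N5 x:[95/3,101/3] y:[86/3,33] z:[31,37] -> hit [95/3,33] leaf, test {P2@t=32, P4(miss)}

Summary -> nodes [0, 8, 10, 3, 6, 2, 5]; box-tests=7; leaf-entries=1; first=P2

== RESULT ==
7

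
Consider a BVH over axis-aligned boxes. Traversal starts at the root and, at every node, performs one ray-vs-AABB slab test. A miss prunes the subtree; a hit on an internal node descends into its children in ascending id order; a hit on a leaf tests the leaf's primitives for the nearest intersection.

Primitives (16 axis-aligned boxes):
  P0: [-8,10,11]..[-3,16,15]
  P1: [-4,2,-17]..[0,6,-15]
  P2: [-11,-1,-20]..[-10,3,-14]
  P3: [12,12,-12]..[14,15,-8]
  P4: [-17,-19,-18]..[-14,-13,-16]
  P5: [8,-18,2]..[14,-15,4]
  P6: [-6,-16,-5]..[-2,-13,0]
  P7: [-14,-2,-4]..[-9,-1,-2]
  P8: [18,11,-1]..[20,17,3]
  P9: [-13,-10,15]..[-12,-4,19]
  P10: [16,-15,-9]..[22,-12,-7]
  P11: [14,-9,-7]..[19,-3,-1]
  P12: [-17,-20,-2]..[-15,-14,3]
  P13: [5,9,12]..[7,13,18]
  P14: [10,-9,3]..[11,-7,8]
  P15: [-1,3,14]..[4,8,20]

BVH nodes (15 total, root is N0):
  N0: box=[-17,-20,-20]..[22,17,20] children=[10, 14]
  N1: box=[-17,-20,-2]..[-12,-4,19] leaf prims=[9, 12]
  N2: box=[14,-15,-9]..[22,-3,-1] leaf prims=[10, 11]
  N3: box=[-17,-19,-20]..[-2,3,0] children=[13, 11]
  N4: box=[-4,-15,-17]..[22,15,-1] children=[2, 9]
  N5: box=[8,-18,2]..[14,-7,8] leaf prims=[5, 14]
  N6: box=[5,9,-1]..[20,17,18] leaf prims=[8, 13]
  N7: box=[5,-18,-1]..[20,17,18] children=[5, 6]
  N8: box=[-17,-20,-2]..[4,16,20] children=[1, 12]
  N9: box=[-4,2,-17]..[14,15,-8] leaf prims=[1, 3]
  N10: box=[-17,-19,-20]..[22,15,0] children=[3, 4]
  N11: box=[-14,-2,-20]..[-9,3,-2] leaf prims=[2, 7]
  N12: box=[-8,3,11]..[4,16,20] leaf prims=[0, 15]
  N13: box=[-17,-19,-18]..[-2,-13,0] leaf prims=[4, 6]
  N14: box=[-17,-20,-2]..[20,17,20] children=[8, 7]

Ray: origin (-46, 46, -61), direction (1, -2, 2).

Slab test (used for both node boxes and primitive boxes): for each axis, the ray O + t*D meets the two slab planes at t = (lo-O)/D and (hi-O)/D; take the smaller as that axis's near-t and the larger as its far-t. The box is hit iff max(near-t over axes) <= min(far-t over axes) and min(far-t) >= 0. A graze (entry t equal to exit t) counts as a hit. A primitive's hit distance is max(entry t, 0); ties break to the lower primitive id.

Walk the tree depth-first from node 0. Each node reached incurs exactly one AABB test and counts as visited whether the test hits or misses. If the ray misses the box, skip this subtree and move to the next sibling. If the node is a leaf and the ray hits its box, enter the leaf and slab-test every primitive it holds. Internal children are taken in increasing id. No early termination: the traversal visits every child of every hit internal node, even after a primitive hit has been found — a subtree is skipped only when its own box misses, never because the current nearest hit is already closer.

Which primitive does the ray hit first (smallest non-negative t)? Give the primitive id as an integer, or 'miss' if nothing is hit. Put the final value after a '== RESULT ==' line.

Walk:
N0 x:[29,68] y:[29/2,33] z:[41/2,81/2] -> hit [29,33], descend [10, 14]
  N10 x:[29,68] y:[31/2,65/2] z:[41/2,61/2] -> hit [29,61/2], descend [3, 4]
    N3 x:[29,44] y:[43/2,65/2] z:[41/2,61/2] -> hit [29,61/2], descend [11, 13]
      N11 x:[32,37] y:[43/2,24] z:[41/2,59/2] -> miss, prune
      N13 x:[29,44] y:[59/2,65/2] z:[43/2,61/2] -> hit [59/2,61/2] leaf, test {P4(miss), P6(miss)}
    N4 x:[42,68] y:[31/2,61/2] z:[22,30] -> miss, prune
  N14 x:[29,66] y:[29/2,33] z:[59/2,81/2] -> hit [59/2,33], descend [7, 8]
    N7 x:[51,66] y:[29/2,32] z:[30,79/2] -> miss, prune
    N8 x:[29,50] y:[15,33] z:[59/2,81/2] -> hit [59/2,33], descend [1, 12]
      N1 x:[29,34] y:[25,33] z:[59/2,40] -> hit [59/2,33] leaf, test {P9(miss), P12@t=30}
      N12 x:[38,50] y:[15,43/2] z:[36,81/2] -> miss, prune

11 AABB tests over nodes [0, 10, 3, 11, 13, 4, 14, 7, 8, 1, 12]; 2 leaves entered; closest P12.

== RESULT ==
12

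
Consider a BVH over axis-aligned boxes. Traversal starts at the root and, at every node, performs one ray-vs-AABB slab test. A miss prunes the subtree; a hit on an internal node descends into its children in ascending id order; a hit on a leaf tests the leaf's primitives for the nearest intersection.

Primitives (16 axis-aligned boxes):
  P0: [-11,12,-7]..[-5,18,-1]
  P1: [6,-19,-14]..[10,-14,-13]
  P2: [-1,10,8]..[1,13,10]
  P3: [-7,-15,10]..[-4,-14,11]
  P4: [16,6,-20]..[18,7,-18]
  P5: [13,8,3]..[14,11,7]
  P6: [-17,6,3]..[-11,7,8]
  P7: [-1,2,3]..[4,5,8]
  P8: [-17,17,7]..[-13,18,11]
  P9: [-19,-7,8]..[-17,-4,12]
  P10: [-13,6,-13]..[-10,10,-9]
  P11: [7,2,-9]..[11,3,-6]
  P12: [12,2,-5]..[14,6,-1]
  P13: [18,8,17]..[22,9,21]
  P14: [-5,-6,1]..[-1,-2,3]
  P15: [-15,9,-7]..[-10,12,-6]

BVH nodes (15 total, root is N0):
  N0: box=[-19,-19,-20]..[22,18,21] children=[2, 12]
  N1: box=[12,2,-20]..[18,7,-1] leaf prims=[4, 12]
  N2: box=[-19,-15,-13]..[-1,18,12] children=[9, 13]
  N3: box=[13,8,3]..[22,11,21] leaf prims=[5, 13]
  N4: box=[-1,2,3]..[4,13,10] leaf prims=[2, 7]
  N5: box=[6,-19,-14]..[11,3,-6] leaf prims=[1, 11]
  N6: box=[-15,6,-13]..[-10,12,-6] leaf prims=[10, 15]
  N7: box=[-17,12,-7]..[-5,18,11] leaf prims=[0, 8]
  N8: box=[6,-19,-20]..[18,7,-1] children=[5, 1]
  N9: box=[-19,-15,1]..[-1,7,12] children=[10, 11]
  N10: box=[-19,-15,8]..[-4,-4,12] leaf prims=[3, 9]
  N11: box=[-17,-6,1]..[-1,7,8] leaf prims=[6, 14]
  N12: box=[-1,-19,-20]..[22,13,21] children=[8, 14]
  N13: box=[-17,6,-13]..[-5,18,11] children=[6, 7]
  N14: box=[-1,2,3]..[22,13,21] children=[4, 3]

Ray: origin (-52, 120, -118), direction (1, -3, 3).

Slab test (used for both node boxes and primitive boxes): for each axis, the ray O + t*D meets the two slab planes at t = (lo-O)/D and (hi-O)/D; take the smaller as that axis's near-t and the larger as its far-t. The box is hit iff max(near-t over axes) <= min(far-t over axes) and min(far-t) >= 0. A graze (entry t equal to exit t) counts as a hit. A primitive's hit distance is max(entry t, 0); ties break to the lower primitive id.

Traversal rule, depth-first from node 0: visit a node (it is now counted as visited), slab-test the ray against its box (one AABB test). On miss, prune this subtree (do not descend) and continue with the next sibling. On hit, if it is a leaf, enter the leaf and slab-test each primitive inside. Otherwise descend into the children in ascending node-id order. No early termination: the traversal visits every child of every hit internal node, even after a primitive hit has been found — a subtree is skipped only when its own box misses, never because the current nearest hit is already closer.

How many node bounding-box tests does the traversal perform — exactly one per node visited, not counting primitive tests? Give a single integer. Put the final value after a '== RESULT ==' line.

Walk:
N0 x:[33,74] y:[34,139/3] z:[98/3,139/3] -> hit [34,139/3], descend [2, 12]
  N2 x:[33,51] y:[34,45] z:[35,130/3] -> hit [35,130/3], descend [9, 13]
    N9 x:[33,51] y:[113/3,45] z:[119/3,130/3] -> hit [119/3,130/3], descend [10, 11]
      N10 x:[33,48] y:[124/3,45] z:[42,130/3] -> hit [42,130/3] leaf, test {P3(miss), P9(miss)}
      N11 x:[35,51] y:[113/3,42] z:[119/3,42] -> hit [119/3,42] leaf, test {P6(miss), P14(miss)}
    N13 x:[35,47] y:[34,38] z:[35,43] -> hit [35,38], descend [6, 7]
      N6 x:[37,42] y:[36,38] z:[35,112/3] -> hit [37,112/3] leaf, test {P10(miss), P15@t=37}
      N7 x:[35,47] y:[34,36] z:[37,43] -> miss, prune
  N12 x:[51,74] y:[107/3,139/3] z:[98/3,139/3] -> miss, prune

9 AABB tests over nodes [0, 2, 9, 10, 11, 13, 6, 7, 12]; 3 leaves entered; closest P15.

== RESULT ==
9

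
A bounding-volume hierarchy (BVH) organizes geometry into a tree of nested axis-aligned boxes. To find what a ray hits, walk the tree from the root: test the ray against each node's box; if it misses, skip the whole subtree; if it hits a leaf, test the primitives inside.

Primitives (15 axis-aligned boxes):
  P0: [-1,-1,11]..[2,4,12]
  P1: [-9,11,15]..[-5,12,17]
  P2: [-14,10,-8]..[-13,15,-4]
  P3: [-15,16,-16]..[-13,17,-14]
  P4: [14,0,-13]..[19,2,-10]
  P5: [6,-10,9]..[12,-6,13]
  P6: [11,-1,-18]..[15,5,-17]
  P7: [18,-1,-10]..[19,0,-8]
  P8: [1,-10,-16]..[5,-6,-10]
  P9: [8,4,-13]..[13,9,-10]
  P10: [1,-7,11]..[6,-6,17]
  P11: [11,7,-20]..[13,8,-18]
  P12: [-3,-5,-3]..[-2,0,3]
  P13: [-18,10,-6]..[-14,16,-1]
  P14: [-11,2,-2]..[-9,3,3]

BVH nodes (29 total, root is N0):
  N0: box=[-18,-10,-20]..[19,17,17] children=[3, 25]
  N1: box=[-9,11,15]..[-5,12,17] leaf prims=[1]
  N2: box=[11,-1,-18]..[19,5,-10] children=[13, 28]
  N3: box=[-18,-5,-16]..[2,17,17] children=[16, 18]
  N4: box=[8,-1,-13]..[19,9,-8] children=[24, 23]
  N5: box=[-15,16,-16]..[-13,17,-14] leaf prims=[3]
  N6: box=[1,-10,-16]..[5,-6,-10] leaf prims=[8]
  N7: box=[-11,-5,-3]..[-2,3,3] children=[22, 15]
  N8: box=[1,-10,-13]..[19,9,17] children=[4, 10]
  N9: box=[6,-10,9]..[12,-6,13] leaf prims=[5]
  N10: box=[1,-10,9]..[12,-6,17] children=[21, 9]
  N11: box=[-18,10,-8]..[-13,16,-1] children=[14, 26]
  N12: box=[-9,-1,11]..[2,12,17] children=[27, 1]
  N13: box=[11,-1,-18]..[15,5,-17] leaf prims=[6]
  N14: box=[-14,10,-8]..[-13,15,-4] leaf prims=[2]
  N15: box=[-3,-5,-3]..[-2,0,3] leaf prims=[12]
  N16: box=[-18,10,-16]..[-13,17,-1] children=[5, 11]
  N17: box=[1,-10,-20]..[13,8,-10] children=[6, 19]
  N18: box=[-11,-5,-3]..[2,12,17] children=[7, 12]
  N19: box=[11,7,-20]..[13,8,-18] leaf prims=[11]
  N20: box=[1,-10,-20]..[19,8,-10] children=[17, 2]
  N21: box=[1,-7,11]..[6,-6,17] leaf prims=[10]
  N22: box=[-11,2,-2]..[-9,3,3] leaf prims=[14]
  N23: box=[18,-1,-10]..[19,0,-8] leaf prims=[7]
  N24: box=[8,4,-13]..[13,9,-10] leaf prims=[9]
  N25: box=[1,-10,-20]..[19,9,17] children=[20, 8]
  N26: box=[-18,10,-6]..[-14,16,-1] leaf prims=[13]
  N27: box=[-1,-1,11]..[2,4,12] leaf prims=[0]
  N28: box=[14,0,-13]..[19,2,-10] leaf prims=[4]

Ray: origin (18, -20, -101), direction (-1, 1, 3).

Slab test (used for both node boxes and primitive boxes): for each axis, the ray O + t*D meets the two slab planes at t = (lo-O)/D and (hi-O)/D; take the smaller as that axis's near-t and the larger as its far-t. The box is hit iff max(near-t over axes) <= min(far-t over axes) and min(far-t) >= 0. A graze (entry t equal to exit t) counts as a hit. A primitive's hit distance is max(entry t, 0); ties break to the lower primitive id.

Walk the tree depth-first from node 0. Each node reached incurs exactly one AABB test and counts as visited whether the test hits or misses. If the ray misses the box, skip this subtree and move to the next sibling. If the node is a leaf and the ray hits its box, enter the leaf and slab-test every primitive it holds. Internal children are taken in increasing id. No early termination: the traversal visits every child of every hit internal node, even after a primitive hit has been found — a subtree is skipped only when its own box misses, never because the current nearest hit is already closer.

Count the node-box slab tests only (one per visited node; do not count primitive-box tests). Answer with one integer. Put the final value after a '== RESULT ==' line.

Trace the traversal:
N0 x:[-1,36] y:[10,37] z:[27,118/3] -> hit [27,36], descend [3, 25]
  N3 x:[16,36] y:[15,37] z:[85/3,118/3] -> hit [85/3,36], descend [16, 18]
    N16 x:[31,36] y:[30,37] z:[85/3,100/3] -> hit [31,100/3], descend [5, 11]
      N5 x:[31,33] y:[36,37] z:[85/3,29] -> miss, prune
      N11 x:[31,36] y:[30,36] z:[31,100/3] -> hit [31,100/3], descend [14, 26]
        N14 x:[31,32] y:[30,35] z:[31,97/3] -> hit [31,32] leaf, test {P2@t=31}
        N26 x:[32,36] y:[30,36] z:[95/3,100/3] -> hit [32,100/3] leaf, test {P13@t=32}
    N18 x:[16,29] y:[15,32] z:[98/3,118/3] -> miss, prune
  N25 x:[-1,17] y:[10,29] z:[27,118/3] -> miss, prune

Summary -> nodes [0, 3, 16, 5, 11, 14, 26, 18, 25]; box-tests=9; leaf-entries=2; first=P2

== RESULT ==
9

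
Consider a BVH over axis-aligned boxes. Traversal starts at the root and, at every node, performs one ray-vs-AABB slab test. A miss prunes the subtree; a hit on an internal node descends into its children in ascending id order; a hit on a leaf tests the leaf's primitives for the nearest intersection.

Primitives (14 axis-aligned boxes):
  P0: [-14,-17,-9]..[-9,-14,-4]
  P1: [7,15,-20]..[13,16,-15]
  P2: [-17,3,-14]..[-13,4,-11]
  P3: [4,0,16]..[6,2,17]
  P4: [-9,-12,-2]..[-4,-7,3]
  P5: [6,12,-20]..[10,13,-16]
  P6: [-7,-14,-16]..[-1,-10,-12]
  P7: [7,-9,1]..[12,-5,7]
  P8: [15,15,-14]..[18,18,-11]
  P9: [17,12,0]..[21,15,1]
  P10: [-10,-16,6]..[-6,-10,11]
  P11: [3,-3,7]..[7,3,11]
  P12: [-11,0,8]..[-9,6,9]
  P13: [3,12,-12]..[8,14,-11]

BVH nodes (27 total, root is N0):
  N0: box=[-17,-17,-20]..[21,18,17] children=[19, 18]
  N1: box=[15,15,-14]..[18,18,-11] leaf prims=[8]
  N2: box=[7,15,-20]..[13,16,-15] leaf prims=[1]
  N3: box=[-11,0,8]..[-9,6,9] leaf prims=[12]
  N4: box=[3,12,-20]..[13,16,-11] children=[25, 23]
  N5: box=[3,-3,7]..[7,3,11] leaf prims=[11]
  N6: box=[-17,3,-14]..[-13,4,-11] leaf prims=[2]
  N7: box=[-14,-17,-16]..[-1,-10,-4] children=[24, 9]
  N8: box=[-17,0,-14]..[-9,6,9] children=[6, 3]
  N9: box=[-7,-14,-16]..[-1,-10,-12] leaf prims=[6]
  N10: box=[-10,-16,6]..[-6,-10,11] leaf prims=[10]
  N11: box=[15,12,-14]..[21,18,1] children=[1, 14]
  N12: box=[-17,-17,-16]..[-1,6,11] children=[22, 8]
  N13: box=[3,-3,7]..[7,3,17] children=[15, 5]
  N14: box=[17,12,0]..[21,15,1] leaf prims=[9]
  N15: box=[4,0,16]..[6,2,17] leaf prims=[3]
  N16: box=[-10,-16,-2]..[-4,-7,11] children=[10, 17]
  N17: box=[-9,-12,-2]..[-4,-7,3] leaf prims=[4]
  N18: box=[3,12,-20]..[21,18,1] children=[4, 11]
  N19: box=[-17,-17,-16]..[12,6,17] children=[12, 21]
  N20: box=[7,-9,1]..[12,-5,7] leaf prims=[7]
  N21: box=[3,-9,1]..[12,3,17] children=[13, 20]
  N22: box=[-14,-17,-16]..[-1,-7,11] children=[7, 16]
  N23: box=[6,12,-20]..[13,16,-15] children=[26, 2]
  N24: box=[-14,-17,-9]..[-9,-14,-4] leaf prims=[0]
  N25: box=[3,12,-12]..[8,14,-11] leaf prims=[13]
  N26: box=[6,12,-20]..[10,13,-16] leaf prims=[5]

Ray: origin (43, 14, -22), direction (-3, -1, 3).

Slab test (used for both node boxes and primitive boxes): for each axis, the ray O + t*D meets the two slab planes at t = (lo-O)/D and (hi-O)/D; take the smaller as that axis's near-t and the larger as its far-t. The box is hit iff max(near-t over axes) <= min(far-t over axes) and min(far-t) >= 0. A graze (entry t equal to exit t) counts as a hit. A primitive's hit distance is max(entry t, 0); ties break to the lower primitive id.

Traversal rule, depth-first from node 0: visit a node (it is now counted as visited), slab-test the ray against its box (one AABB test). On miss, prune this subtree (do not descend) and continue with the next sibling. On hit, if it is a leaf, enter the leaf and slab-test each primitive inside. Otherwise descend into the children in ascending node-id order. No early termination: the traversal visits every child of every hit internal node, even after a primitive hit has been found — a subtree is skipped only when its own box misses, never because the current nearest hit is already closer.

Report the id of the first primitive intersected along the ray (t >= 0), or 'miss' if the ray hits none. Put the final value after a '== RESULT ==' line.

Trace the traversal:
N0 x:[22/3,20] y:[-4,31] z:[2/3,13] -> hit [22/3,13], descend [18, 19]
  N18 x:[22/3,40/3] y:[-4,2] z:[2/3,23/3] -> miss, prune
  N19 x:[31/3,20] y:[8,31] z:[2,13] -> hit [31/3,13], descend [12, 21]
    N12 x:[44/3,20] y:[8,31] z:[2,11] -> miss, prune
    N21 x:[31/3,40/3] y:[11,23] z:[23/3,13] -> hit [11,13], descend [13, 20]
      N13 x:[12,40/3] y:[11,17] z:[29/3,13] -> hit [12,13], descend [5, 15]
        N5 x:[12,40/3] y:[11,17] z:[29/3,11] -> miss, prune
        N15 x:[37/3,13] y:[12,14] z:[38/3,13] -> hit [38/3,13] leaf, test {P3@t=38/3}
      N20 x:[31/3,12] y:[19,23] z:[23/3,29/3] -> miss, prune

Visited [0, 18, 19, 12, 21, 13, 5, 15, 20]. Tests: 9 box, 1 leaf. Nearest: P3.

== RESULT ==
3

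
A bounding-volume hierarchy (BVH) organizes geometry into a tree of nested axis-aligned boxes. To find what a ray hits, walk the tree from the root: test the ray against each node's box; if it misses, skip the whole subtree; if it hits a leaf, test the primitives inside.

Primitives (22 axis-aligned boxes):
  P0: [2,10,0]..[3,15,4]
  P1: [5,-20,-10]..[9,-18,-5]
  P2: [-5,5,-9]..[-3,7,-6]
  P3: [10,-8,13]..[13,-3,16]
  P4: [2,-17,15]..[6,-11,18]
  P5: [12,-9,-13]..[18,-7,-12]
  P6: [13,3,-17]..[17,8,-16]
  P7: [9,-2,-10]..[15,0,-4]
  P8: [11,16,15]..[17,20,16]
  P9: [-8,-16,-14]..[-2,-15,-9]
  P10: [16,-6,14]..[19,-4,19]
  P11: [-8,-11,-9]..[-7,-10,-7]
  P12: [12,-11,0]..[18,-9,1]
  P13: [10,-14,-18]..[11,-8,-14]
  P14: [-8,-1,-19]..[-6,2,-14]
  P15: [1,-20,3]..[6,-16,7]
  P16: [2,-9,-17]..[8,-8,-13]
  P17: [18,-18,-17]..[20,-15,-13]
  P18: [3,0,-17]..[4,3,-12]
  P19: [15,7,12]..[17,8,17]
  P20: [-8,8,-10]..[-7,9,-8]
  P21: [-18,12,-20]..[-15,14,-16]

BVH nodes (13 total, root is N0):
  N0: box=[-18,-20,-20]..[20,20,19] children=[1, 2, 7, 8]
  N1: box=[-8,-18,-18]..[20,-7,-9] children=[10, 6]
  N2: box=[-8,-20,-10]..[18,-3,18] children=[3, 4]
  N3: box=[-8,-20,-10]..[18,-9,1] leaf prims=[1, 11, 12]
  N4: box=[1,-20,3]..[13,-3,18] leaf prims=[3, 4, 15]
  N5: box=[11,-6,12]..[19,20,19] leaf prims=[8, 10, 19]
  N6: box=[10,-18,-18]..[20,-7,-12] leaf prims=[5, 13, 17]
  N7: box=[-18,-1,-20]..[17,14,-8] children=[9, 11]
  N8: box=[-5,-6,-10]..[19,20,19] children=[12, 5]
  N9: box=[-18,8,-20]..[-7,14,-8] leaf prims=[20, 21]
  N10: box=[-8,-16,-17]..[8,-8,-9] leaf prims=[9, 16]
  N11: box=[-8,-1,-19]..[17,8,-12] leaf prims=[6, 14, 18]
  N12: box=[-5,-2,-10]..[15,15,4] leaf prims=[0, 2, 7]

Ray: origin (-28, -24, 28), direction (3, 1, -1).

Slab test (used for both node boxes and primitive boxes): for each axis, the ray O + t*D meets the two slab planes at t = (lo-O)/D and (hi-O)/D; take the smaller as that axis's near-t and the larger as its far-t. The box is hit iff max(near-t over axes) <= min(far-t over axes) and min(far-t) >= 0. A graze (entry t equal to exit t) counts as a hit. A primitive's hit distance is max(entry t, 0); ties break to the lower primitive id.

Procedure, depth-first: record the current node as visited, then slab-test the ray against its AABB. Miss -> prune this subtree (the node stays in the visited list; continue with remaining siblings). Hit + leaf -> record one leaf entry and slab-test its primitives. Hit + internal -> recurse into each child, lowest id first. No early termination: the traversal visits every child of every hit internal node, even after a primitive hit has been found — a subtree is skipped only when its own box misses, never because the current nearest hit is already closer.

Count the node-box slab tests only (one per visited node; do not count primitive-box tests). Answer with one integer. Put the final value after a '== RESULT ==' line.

Traverse from the root:
N0 x:[10/3,16] y:[4,44] z:[9,48] -> hit [9,16], descend [1, 2, 7, 8]
  N1 x:[20/3,16] y:[6,17] z:[37,46] -> miss, prune
  N2 x:[20/3,46/3] y:[4,21] z:[10,38] -> hit [10,46/3], descend [3, 4]
    N3 x:[20/3,46/3] y:[4,15] z:[27,38] -> miss, prune
    N4 x:[29/3,41/3] y:[4,21] z:[10,25] -> hit [10,41/3] leaf, test {P3(miss), P4@t=10, P15(miss)}
  N7 x:[10/3,15] y:[23,38] z:[36,48] -> miss, prune
  N8 x:[23/3,47/3] y:[18,44] z:[9,38] -> miss, prune

Visited [0, 1, 2, 3, 4, 7, 8]. Tests: 7 box, 1 leaf. Nearest: P4.

== RESULT ==
7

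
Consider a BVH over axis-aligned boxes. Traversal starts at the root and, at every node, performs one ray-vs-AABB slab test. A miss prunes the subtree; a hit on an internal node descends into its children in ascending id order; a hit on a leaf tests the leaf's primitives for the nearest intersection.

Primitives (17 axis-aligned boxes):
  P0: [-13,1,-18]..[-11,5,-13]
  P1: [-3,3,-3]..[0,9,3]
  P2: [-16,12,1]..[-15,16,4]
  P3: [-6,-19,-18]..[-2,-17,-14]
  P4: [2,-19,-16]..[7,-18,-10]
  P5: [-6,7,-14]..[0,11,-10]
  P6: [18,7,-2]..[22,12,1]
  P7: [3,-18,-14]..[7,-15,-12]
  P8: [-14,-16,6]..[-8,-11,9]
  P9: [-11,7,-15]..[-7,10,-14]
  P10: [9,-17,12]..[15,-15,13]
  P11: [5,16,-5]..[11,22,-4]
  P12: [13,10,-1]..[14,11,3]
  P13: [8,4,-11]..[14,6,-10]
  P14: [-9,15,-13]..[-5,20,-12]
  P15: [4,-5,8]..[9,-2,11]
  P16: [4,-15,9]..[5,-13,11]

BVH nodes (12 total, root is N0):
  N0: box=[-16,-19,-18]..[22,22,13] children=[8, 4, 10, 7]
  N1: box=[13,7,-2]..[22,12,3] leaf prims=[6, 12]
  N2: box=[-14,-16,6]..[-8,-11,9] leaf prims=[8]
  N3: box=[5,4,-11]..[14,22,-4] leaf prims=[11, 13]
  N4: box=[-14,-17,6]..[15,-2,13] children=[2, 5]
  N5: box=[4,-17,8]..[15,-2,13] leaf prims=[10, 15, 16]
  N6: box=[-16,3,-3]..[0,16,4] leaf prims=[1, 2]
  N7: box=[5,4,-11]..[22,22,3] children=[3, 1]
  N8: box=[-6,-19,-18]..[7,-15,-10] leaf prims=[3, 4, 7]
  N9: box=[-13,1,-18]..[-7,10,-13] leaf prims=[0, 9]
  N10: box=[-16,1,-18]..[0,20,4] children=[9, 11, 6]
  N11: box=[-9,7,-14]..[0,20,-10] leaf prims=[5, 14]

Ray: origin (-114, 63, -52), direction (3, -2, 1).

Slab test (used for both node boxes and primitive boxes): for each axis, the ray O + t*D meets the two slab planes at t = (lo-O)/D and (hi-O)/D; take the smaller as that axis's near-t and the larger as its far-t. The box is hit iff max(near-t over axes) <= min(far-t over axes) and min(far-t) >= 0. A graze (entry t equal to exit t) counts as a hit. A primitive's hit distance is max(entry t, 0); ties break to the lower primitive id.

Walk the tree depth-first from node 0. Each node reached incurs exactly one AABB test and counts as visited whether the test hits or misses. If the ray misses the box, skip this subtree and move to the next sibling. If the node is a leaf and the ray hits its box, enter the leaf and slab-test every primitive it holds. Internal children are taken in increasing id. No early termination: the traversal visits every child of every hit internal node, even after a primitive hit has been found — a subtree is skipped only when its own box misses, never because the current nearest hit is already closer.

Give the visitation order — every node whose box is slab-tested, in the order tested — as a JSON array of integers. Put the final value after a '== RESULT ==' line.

Walk:
N0 x:[98/3,136/3] y:[41/2,41] z:[34,65] -> hit [34,41], descend [4, 7, 8, 10]
  N4 x:[100/3,43] y:[65/2,40] z:[58,65] -> miss, prune
  N7 x:[119/3,136/3] y:[41/2,59/2] z:[41,55] -> miss, prune
  N8 x:[36,121/3] y:[39,41] z:[34,42] -> hit [39,121/3] leaf, test {P3(miss), P4(miss), P7@t=39}
  N10 x:[98/3,38] y:[43/2,31] z:[34,56] -> miss, prune

Summary -> nodes [0, 4, 7, 8, 10]; box-tests=5; leaf-entries=1; first=P7

== RESULT ==
[0, 4, 7, 8, 10]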